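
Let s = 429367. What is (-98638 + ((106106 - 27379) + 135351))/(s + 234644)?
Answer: 38480/221337 ≈ 0.17385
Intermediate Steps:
(-98638 + ((106106 - 27379) + 135351))/(s + 234644) = (-98638 + ((106106 - 27379) + 135351))/(429367 + 234644) = (-98638 + (78727 + 135351))/664011 = (-98638 + 214078)*(1/664011) = 115440*(1/664011) = 38480/221337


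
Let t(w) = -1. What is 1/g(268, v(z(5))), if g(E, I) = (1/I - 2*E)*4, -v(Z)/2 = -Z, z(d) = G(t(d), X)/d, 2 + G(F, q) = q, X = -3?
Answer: -1/2146 ≈ -0.00046598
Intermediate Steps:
G(F, q) = -2 + q
z(d) = -5/d (z(d) = (-2 - 3)/d = -5/d)
v(Z) = 2*Z (v(Z) = -(-2)*Z = 2*Z)
g(E, I) = -8*E + 4/I
1/g(268, v(z(5))) = 1/(-8*268 + 4/((2*(-5/5)))) = 1/(-2144 + 4/((2*(-5*1/5)))) = 1/(-2144 + 4/((2*(-1)))) = 1/(-2144 + 4/(-2)) = 1/(-2144 + 4*(-1/2)) = 1/(-2144 - 2) = 1/(-2146) = -1/2146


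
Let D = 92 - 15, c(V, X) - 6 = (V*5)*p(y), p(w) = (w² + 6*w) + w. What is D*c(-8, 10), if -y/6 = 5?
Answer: -2124738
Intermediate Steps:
y = -30 (y = -6*5 = -30)
p(w) = w² + 7*w
c(V, X) = 6 + 3450*V (c(V, X) = 6 + (V*5)*(-30*(7 - 30)) = 6 + (5*V)*(-30*(-23)) = 6 + (5*V)*690 = 6 + 3450*V)
D = 77
D*c(-8, 10) = 77*(6 + 3450*(-8)) = 77*(6 - 27600) = 77*(-27594) = -2124738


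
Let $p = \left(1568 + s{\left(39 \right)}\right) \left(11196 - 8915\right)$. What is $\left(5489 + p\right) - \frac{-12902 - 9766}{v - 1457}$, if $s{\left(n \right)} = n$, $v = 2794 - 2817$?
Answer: $\frac{1358285053}{370} \approx 3.671 \cdot 10^{6}$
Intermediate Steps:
$v = -23$
$p = 3665567$ ($p = \left(1568 + 39\right) \left(11196 - 8915\right) = 1607 \cdot 2281 = 3665567$)
$\left(5489 + p\right) - \frac{-12902 - 9766}{v - 1457} = \left(5489 + 3665567\right) - \frac{-12902 - 9766}{-23 - 1457} = 3671056 - - \frac{22668}{-1480} = 3671056 - \left(-22668\right) \left(- \frac{1}{1480}\right) = 3671056 - \frac{5667}{370} = \frac{1358285053}{370}$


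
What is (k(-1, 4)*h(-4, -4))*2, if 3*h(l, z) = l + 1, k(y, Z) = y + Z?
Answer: -6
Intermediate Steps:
k(y, Z) = Z + y
h(l, z) = ⅓ + l/3 (h(l, z) = (l + 1)/3 = (1 + l)/3 = ⅓ + l/3)
(k(-1, 4)*h(-4, -4))*2 = ((4 - 1)*(⅓ + (⅓)*(-4)))*2 = (3*(⅓ - 4/3))*2 = (3*(-1))*2 = -3*2 = -6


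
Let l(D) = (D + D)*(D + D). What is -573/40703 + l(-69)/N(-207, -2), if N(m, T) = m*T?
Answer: 1871765/40703 ≈ 45.986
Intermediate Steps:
N(m, T) = T*m
l(D) = 4*D² (l(D) = (2*D)*(2*D) = 4*D²)
-573/40703 + l(-69)/N(-207, -2) = -573/40703 + (4*(-69)²)/((-2*(-207))) = -573*1/40703 + (4*4761)/414 = -573/40703 + 19044*(1/414) = -573/40703 + 46 = 1871765/40703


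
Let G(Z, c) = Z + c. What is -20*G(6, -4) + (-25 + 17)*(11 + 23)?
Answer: -312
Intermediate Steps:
-20*G(6, -4) + (-25 + 17)*(11 + 23) = -20*(6 - 4) + (-25 + 17)*(11 + 23) = -20*2 - 8*34 = -40 - 272 = -312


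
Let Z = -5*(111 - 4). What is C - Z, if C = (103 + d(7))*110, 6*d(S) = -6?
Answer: 11755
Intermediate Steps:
d(S) = -1 (d(S) = (1/6)*(-6) = -1)
Z = -535 (Z = -5*107 = -535)
C = 11220 (C = (103 - 1)*110 = 102*110 = 11220)
C - Z = 11220 - 1*(-535) = 11220 + 535 = 11755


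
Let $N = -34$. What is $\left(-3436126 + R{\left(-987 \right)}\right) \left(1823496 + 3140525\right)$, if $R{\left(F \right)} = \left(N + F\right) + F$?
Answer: $-17066969376814$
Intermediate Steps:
$R{\left(F \right)} = -34 + 2 F$ ($R{\left(F \right)} = \left(-34 + F\right) + F = -34 + 2 F$)
$\left(-3436126 + R{\left(-987 \right)}\right) \left(1823496 + 3140525\right) = \left(-3436126 + \left(-34 + 2 \left(-987\right)\right)\right) \left(1823496 + 3140525\right) = \left(-3436126 - 2008\right) 4964021 = \left(-3438134\right) 4964021 = -17066969376814$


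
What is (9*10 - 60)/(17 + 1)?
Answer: 5/3 ≈ 1.6667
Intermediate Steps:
(9*10 - 60)/(17 + 1) = (90 - 60)/18 = (1/18)*30 = 5/3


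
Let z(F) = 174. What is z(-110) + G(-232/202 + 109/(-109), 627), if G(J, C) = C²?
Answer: 393303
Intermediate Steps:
z(-110) + G(-232/202 + 109/(-109), 627) = 174 + 627² = 174 + 393129 = 393303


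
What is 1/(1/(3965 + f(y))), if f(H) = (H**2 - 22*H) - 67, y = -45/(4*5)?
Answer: 63241/16 ≈ 3952.6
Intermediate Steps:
y = -9/4 (y = -45/20 = -45*1/20 = -9/4 ≈ -2.2500)
f(H) = -67 + H**2 - 22*H
1/(1/(3965 + f(y))) = 1/(1/(3965 + (-67 + (-9/4)**2 - 22*(-9/4)))) = 1/(1/(3965 + (-67 + 81/16 + 99/2))) = 1/(1/(3965 - 199/16)) = 1/(1/(63241/16)) = 1/(16/63241) = 63241/16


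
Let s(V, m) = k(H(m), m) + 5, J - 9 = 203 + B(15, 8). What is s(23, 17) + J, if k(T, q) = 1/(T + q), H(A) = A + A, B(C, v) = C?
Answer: 11833/51 ≈ 232.02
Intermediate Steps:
H(A) = 2*A
J = 227 (J = 9 + (203 + 15) = 9 + 218 = 227)
s(V, m) = 5 + 1/(3*m) (s(V, m) = 1/(2*m + m) + 5 = 1/(3*m) + 5 = 5 + 1/(3*m))
s(23, 17) + J = (5 + (1/3)/17) + 227 = (5 + (1/3)*(1/17)) + 227 = (5 + 1/51) + 227 = 256/51 + 227 = 11833/51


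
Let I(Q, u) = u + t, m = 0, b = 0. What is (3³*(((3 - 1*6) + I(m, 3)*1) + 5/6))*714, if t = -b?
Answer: 16065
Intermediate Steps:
t = 0 (t = -1*0 = 0)
I(Q, u) = u (I(Q, u) = u + 0 = u)
(3³*(((3 - 1*6) + I(m, 3)*1) + 5/6))*714 = (3³*(((3 - 1*6) + 3*1) + 5/6))*714 = (27*(((3 - 6) + 3) + 5*(⅙)))*714 = (27*((-3 + 3) + ⅚))*714 = (27*(0 + ⅚))*714 = (27*(⅚))*714 = (45/2)*714 = 16065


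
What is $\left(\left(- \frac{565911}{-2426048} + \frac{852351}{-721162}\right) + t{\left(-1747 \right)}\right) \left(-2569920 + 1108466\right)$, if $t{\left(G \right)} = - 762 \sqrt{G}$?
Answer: $\frac{606405101740241691}{437393406944} + 1113627948 i \sqrt{1747} \approx 1.3864 \cdot 10^{6} + 4.6546 \cdot 10^{10} i$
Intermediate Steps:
$\left(\left(- \frac{565911}{-2426048} + \frac{852351}{-721162}\right) + t{\left(-1747 \right)}\right) \left(-2569920 + 1108466\right) = \left(\left(- \frac{565911}{-2426048} + \frac{852351}{-721162}\right) - 762 \sqrt{-1747}\right) \left(-2569920 + 1108466\right) = \left(\left(\left(-565911\right) \left(- \frac{1}{2426048}\right) + 852351 \left(- \frac{1}{721162}\right)\right) - 762 i \sqrt{1747}\right) \left(-1461454\right) = \left(\left(\frac{565911}{2426048} - \frac{852351}{721162}\right) - 762 i \sqrt{1747}\right) \left(-1461454\right) = \left(- \frac{829865465133}{874786813888} - 762 i \sqrt{1747}\right) \left(-1461454\right) = \frac{606405101740241691}{437393406944} + 1113627948 i \sqrt{1747}$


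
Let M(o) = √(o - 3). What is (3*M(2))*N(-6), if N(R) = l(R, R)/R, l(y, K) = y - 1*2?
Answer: 4*I ≈ 4.0*I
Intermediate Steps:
l(y, K) = -2 + y (l(y, K) = y - 2 = -2 + y)
M(o) = √(-3 + o)
N(R) = (-2 + R)/R
(3*M(2))*N(-6) = (3*√(-3 + 2))*((-2 - 6)/(-6)) = (3*√(-1))*(-⅙*(-8)) = (3*I)*(4/3) = 4*I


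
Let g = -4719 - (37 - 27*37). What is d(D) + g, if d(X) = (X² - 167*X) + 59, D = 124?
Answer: -9030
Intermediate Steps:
d(X) = 59 + X² - 167*X
g = -3757 (g = -4719 - (37 - 999) = -4719 - 1*(-962) = -4719 + 962 = -3757)
d(D) + g = (59 + 124² - 167*124) - 3757 = (59 + 15376 - 20708) - 3757 = -5273 - 3757 = -9030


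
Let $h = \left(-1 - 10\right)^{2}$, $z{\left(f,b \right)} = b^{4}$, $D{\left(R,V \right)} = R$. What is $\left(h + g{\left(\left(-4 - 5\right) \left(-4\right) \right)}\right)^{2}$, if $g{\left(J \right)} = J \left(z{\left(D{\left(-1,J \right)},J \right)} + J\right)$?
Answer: $3656329803213649$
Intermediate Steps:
$g{\left(J \right)} = J \left(J + J^{4}\right)$ ($g{\left(J \right)} = J \left(J^{4} + J\right) = J \left(J + J^{4}\right)$)
$h = 121$ ($h = \left(-11\right)^{2} = 121$)
$\left(h + g{\left(\left(-4 - 5\right) \left(-4\right) \right)}\right)^{2} = \left(121 + \left(\left(\left(-4 - 5\right) \left(-4\right)\right)^{2} + \left(\left(-4 - 5\right) \left(-4\right)\right)^{5}\right)\right)^{2} = \left(121 + \left(\left(\left(-9\right) \left(-4\right)\right)^{2} + \left(\left(-9\right) \left(-4\right)\right)^{5}\right)\right)^{2} = \left(121 + \left(36^{2} + 36^{5}\right)\right)^{2} = \left(121 + \left(1296 + 60466176\right)\right)^{2} = \left(121 + 60467472\right)^{2} = 60467593^{2} = 3656329803213649$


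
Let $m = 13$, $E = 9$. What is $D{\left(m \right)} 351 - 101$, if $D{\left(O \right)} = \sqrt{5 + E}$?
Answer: $-101 + 351 \sqrt{14} \approx 1212.3$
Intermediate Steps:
$D{\left(O \right)} = \sqrt{14}$ ($D{\left(O \right)} = \sqrt{5 + 9} = \sqrt{14}$)
$D{\left(m \right)} 351 - 101 = \sqrt{14} \cdot 351 - 101 = 351 \sqrt{14} - 101 = -101 + 351 \sqrt{14}$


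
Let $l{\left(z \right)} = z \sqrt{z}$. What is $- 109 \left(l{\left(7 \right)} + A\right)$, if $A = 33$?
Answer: $-3597 - 763 \sqrt{7} \approx -5615.7$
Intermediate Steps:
$l{\left(z \right)} = z^{\frac{3}{2}}$
$- 109 \left(l{\left(7 \right)} + A\right) = - 109 \left(7^{\frac{3}{2}} + 33\right) = - 109 \left(7 \sqrt{7} + 33\right) = - 109 \left(33 + 7 \sqrt{7}\right) = -3597 - 763 \sqrt{7}$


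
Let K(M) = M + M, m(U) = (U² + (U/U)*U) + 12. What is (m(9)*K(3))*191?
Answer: 116892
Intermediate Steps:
m(U) = 12 + U + U² (m(U) = (U² + 1*U) + 12 = (U² + U) + 12 = (U + U²) + 12 = 12 + U + U²)
K(M) = 2*M
(m(9)*K(3))*191 = ((12 + 9 + 9²)*(2*3))*191 = ((12 + 9 + 81)*6)*191 = (102*6)*191 = 612*191 = 116892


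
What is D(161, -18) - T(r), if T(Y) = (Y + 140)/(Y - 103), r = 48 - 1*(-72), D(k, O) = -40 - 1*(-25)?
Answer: -515/17 ≈ -30.294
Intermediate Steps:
D(k, O) = -15 (D(k, O) = -40 + 25 = -15)
r = 120 (r = 48 + 72 = 120)
T(Y) = (140 + Y)/(-103 + Y)
D(161, -18) - T(r) = -15 - (140 + 120)/(-103 + 120) = -15 - 260/17 = -515/17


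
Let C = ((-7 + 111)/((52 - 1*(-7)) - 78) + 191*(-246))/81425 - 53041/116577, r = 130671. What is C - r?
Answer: -23567140344617126/180353362275 ≈ -1.3067e+5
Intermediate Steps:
C = -186142780601/180353362275 (C = (104/((52 + 7) - 78) - 46986)*(1/81425) - 53041*1/116577 = (104/(59 - 78) - 46986)*(1/81425) - 53041/116577 = (104/(-19) - 46986)*(1/81425) - 53041/116577 = (104*(-1/19) - 46986)*(1/81425) - 53041/116577 = (-104/19 - 46986)*(1/81425) - 53041/116577 = -892838/19*1/81425 - 53041/116577 = -892838/1547075 - 53041/116577 = -186142780601/180353362275 ≈ -1.0321)
C - r = -186142780601/180353362275 - 1*130671 = -186142780601/180353362275 - 130671 = -23567140344617126/180353362275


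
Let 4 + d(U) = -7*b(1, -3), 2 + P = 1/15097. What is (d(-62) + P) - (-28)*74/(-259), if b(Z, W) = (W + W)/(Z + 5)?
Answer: -105678/15097 ≈ -6.9999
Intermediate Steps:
b(Z, W) = 2*W/(5 + Z) (b(Z, W) = (2*W)/(5 + Z) = 2*W/(5 + Z))
P = -30193/15097 (P = -2 + 1/15097 = -30193/15097 ≈ -1.9999)
d(U) = 3 (d(U) = -4 - 14*(-3)/(5 + 1) = -4 - 14*(-3)/6 = -4 - 7*(-1) = -4 + 7 = 3)
(d(-62) + P) - (-28)*74/(-259) = (3 - 30193/15097) - (-28)*74/(-259) = 15098/15097 - (-28)*74*(-1/259) = 15098/15097 - (-28)*(-2)/7 = 15098/15097 - 1*8 = 15098/15097 - 8 = -105678/15097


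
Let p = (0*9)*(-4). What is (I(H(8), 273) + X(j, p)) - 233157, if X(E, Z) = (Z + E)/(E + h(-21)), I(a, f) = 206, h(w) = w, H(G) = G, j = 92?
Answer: -16539429/71 ≈ -2.3295e+5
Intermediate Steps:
p = 0 (p = 0*(-4) = 0)
X(E, Z) = (E + Z)/(-21 + E) (X(E, Z) = (Z + E)/(E - 21) = (E + Z)/(-21 + E))
(I(H(8), 273) + X(j, p)) - 233157 = (206 + (92 + 0)/(-21 + 92)) - 233157 = (206 + 92/71) - 233157 = 14718/71 - 233157 = -16539429/71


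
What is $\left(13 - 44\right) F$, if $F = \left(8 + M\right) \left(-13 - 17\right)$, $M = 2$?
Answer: $9300$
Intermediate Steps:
$F = -300$ ($F = \left(8 + 2\right) \left(-13 - 17\right) = 10 \left(-30\right) = -300$)
$\left(13 - 44\right) F = \left(13 - 44\right) \left(-300\right) = \left(-31\right) \left(-300\right) = 9300$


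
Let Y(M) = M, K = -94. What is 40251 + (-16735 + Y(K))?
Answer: 23422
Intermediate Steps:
40251 + (-16735 + Y(K)) = 40251 + (-16735 - 94) = 40251 - 16829 = 23422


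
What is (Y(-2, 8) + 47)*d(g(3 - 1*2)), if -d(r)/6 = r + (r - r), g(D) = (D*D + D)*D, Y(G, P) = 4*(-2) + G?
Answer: -444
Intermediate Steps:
Y(G, P) = -8 + G
g(D) = D*(D + D²) (g(D) = (D² + D)*D = (D + D²)*D = D*(D + D²))
d(r) = -6*r (d(r) = -6*(r + (r - r)) = -6*(r + 0) = -6*r)
(Y(-2, 8) + 47)*d(g(3 - 1*2)) = ((-8 - 2) + 47)*(-6*(3 - 1*2)²*(1 + (3 - 1*2))) = (-10 + 47)*(-6*(3 - 2)²*(1 + (3 - 2))) = 37*(-6*1²*(1 + 1)) = 37*(-6*2) = 37*(-12) = -444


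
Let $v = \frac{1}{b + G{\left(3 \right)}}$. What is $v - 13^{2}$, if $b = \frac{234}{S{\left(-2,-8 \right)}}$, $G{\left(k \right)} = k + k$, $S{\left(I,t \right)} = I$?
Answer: $- \frac{18760}{111} \approx -169.01$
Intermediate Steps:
$G{\left(k \right)} = 2 k$
$b = -117$ ($b = \frac{234}{-2} = 234 \left(- \frac{1}{2}\right) = -117$)
$v = - \frac{1}{111}$ ($v = \frac{1}{-117 + 2 \cdot 3} = \frac{1}{-117 + 6} = \frac{1}{-111} = - \frac{1}{111} \approx -0.009009$)
$v - 13^{2} = - \frac{1}{111} - 13^{2} = - \frac{1}{111} - 169 = - \frac{18760}{111}$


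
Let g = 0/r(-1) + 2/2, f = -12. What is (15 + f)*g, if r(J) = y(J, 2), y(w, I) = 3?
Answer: 3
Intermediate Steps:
r(J) = 3
g = 1 (g = 0/3 + 2/2 = 0*(⅓) + 2*(½) = 0 + 1 = 1)
(15 + f)*g = (15 - 12)*1 = 3*1 = 3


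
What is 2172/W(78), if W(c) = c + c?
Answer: 181/13 ≈ 13.923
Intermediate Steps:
W(c) = 2*c
2172/W(78) = 2172/((2*78)) = 2172/156 = 2172*(1/156) = 181/13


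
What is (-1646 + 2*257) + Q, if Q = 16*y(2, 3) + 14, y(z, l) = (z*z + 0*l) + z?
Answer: -1022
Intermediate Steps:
y(z, l) = z + z² (y(z, l) = (z² + 0) + z = z² + z = z + z²)
Q = 110 (Q = 16*(2*(1 + 2)) + 14 = 16*(2*3) + 14 = 16*6 + 14 = 96 + 14 = 110)
(-1646 + 2*257) + Q = (-1646 + 2*257) + 110 = (-1646 + 514) + 110 = -1132 + 110 = -1022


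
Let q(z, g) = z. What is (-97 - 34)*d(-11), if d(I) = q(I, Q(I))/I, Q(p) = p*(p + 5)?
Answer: -131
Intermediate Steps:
Q(p) = p*(5 + p)
d(I) = 1 (d(I) = I/I = 1)
(-97 - 34)*d(-11) = (-97 - 34)*1 = -131*1 = -131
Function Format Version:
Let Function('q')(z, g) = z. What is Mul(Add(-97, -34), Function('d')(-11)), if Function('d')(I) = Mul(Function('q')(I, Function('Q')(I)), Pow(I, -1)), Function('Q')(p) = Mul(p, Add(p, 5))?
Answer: -131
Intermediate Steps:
Function('Q')(p) = Mul(p, Add(5, p))
Function('d')(I) = 1 (Function('d')(I) = Mul(I, Pow(I, -1)) = 1)
Mul(Add(-97, -34), Function('d')(-11)) = Mul(Add(-97, -34), 1) = Mul(-131, 1) = -131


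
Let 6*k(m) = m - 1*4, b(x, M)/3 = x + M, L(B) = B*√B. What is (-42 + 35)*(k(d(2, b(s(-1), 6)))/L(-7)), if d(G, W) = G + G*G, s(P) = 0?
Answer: -I*√7/21 ≈ -0.12599*I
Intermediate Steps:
L(B) = B^(3/2)
b(x, M) = 3*M + 3*x (b(x, M) = 3*(x + M) = 3*(M + x) = 3*M + 3*x)
d(G, W) = G + G²
k(m) = -⅔ + m/6 (k(m) = (m - 1*4)/6 = (m - 4)/6 = (-4 + m)/6 = -⅔ + m/6)
(-42 + 35)*(k(d(2, b(s(-1), 6)))/L(-7)) = (-42 + 35)*((-⅔ + (2*(1 + 2))/6)/((-7)^(3/2))) = -7*(-⅔ + (2*3)/6)/((-7*I*√7)) = -7*(-⅔ + (⅙)*6)*I*√7/49 = -7*(-⅔ + 1)*I*√7/49 = -7*I*√7/49/3 = -I*√7/21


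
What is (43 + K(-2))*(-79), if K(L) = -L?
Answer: -3555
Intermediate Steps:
(43 + K(-2))*(-79) = (43 - 1*(-2))*(-79) = (43 + 2)*(-79) = 45*(-79) = -3555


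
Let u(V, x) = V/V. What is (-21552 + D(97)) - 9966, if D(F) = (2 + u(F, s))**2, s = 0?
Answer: -31509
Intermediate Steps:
u(V, x) = 1
D(F) = 9 (D(F) = (2 + 1)**2 = 3**2 = 9)
(-21552 + D(97)) - 9966 = (-21552 + 9) - 9966 = -21543 - 9966 = -31509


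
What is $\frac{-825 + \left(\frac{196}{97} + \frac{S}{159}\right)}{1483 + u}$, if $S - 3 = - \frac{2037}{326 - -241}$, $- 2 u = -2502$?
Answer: $- \frac{342707449}{1138495014} \approx -0.30102$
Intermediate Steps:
$u = 1251$ ($u = \left(- \frac{1}{2}\right) \left(-2502\right) = 1251$)
$S = - \frac{16}{27}$ ($S = 3 - \frac{2037}{326 - -241} = 3 - \frac{2037}{326 + 241} = 3 - \frac{2037}{567} = 3 - \frac{97}{27} = - \frac{16}{27} \approx -0.59259$)
$\frac{-825 + \left(\frac{196}{97} + \frac{S}{159}\right)}{1483 + u} = \frac{-825 + \left(\frac{196}{97} - \frac{16}{27 \cdot 159}\right)}{1483 + 1251} = \frac{-825 + \left(196 \cdot \frac{1}{97} - \frac{16}{4293}\right)}{2734} = \left(-825 + \left(\frac{196}{97} - \frac{16}{4293}\right)\right) \frac{1}{2734} = \left(-825 + \frac{839876}{416421}\right) \frac{1}{2734} = \left(- \frac{342707449}{416421}\right) \frac{1}{2734} = - \frac{342707449}{1138495014}$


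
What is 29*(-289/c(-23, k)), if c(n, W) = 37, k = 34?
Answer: -8381/37 ≈ -226.51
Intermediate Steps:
29*(-289/c(-23, k)) = 29*(-289/37) = -8381/37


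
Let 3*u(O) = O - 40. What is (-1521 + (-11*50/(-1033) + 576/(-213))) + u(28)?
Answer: -112007361/73343 ≈ -1527.2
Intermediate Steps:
u(O) = -40/3 + O/3 (u(O) = (O - 40)/3 = (-40 + O)/3 = -40/3 + O/3)
(-1521 + (-11*50/(-1033) + 576/(-213))) + u(28) = (-1521 + (-11*50/(-1033) + 576/(-213))) + (-40/3 + (1/3)*28) = (-1521 + (-550*(-1/1033) + 576*(-1/213))) + (-40/3 + 28/3) = (-1521 + (550/1033 - 192/71)) - 4 = (-1521 - 159286/73343) - 4 = -111713989/73343 - 4 = -112007361/73343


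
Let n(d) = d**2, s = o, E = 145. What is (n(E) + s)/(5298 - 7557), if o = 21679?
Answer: -42704/2259 ≈ -18.904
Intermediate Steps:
s = 21679
(n(E) + s)/(5298 - 7557) = (145**2 + 21679)/(5298 - 7557) = (21025 + 21679)/(-2259) = 42704*(-1/2259) = -42704/2259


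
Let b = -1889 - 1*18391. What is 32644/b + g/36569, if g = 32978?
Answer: -10095473/14261910 ≈ -0.70786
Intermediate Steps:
b = -20280 (b = -1889 - 18391 = -20280)
32644/b + g/36569 = 32644/(-20280) + 32978/36569 = 32644*(-1/20280) + 32978*(1/36569) = -8161/5070 + 32978/36569 = -10095473/14261910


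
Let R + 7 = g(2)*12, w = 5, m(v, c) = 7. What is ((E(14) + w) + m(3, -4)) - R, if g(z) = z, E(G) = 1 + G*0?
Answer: -4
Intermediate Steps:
E(G) = 1 (E(G) = 1 + 0 = 1)
R = 17 (R = -7 + 2*12 = -7 + 24 = 17)
((E(14) + w) + m(3, -4)) - R = ((1 + 5) + 7) - 1*17 = (6 + 7) - 17 = 13 - 17 = -4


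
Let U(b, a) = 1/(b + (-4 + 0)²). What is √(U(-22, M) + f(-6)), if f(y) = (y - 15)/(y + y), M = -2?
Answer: √57/6 ≈ 1.2583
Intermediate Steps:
f(y) = (-15 + y)/(2*y) (f(y) = (-15 + y)/((2*y)) = (-15 + y)*(1/(2*y)) = (-15 + y)/(2*y))
U(b, a) = 1/(16 + b) (U(b, a) = 1/(b + (-4)²) = 1/(b + 16) = 1/(16 + b))
√(U(-22, M) + f(-6)) = √(1/(16 - 22) + (½)*(-15 - 6)/(-6)) = √(1/(-6) + (½)*(-⅙)*(-21)) = √(-⅙ + 7/4) = √(19/12) = √57/6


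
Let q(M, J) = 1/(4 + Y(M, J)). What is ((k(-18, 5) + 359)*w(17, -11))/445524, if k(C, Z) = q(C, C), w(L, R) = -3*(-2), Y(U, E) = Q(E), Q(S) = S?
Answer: 5025/1039556 ≈ 0.0048338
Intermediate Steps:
Y(U, E) = E
w(L, R) = 6
q(M, J) = 1/(4 + J)
k(C, Z) = 1/(4 + C)
((k(-18, 5) + 359)*w(17, -11))/445524 = ((1/(4 - 18) + 359)*6)/445524 = ((1/(-14) + 359)*6)*(1/445524) = ((-1/14 + 359)*6)*(1/445524) = ((5025/14)*6)*(1/445524) = (15075/7)*(1/445524) = 5025/1039556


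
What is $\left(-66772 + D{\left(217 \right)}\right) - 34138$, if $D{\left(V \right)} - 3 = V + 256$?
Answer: $-100434$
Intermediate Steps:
$D{\left(V \right)} = 259 + V$ ($D{\left(V \right)} = 3 + \left(V + 256\right) = 3 + \left(256 + V\right) = 259 + V$)
$\left(-66772 + D{\left(217 \right)}\right) - 34138 = \left(-66772 + \left(259 + 217\right)\right) - 34138 = \left(-66772 + 476\right) - 34138 = -66296 - 34138 = -100434$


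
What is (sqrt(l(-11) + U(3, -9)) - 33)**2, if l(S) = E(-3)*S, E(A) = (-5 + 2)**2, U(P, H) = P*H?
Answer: 963 - 198*I*sqrt(14) ≈ 963.0 - 740.85*I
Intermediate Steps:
U(P, H) = H*P
E(A) = 9 (E(A) = (-3)**2 = 9)
l(S) = 9*S
(sqrt(l(-11) + U(3, -9)) - 33)**2 = (sqrt(9*(-11) - 9*3) - 33)**2 = (sqrt(-99 - 27) - 33)**2 = (sqrt(-126) - 33)**2 = (3*I*sqrt(14) - 33)**2 = (-33 + 3*I*sqrt(14))**2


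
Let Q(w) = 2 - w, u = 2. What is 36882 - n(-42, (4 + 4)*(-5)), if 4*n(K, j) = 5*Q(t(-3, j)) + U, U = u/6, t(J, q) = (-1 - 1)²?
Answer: 442613/12 ≈ 36884.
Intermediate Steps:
t(J, q) = 4 (t(J, q) = (-2)² = 4)
U = ⅓ (U = 2/6 = 2*(⅙) = ⅓ ≈ 0.33333)
n(K, j) = -29/12 (n(K, j) = (5*(2 - 1*4) + ⅓)/4 = (5*(2 - 4) + ⅓)/4 = (5*(-2) + ⅓)/4 = (-10 + ⅓)/4 = (¼)*(-29/3) = -29/12)
36882 - n(-42, (4 + 4)*(-5)) = 36882 - 1*(-29/12) = 36882 + 29/12 = 442613/12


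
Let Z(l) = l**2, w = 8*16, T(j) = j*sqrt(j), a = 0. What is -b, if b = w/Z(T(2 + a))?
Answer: -16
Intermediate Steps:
T(j) = j**(3/2)
w = 128
b = 16 (b = 128/(((2 + 0)**(3/2))**2) = 128/((2**(3/2))**2) = 128/((2*sqrt(2))**2) = 128/8 = 128*(1/8) = 16)
-b = -1*16 = -16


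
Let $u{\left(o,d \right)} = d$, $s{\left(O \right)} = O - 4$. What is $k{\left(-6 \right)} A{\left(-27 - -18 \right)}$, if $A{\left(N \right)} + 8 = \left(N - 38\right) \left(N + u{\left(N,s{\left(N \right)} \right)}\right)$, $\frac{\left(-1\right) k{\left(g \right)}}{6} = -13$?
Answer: $80028$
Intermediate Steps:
$s{\left(O \right)} = -4 + O$
$k{\left(g \right)} = 78$ ($k{\left(g \right)} = \left(-6\right) \left(-13\right) = 78$)
$A{\left(N \right)} = -8 + \left(-38 + N\right) \left(-4 + 2 N\right)$ ($A{\left(N \right)} = -8 + \left(N - 38\right) \left(N + \left(-4 + N\right)\right) = -8 + \left(-38 + N\right) \left(-4 + 2 N\right)$)
$k{\left(-6 \right)} A{\left(-27 - -18 \right)} = 78 \left(144 - 80 \left(-27 - -18\right) + 2 \left(-27 - -18\right)^{2}\right) = 78 \left(144 - 80 \left(-27 + 18\right) + 2 \left(-27 + 18\right)^{2}\right) = 78 \left(144 - -720 + 2 \left(-9\right)^{2}\right) = 78 \left(144 + 720 + 2 \cdot 81\right) = 78 \left(144 + 720 + 162\right) = 78 \cdot 1026 = 80028$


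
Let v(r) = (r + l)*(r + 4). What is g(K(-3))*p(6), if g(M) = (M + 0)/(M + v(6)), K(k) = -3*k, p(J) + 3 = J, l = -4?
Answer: 27/29 ≈ 0.93103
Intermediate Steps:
p(J) = -3 + J
v(r) = (-4 + r)*(4 + r) (v(r) = (r - 4)*(r + 4) = (-4 + r)*(4 + r))
g(M) = M/(20 + M) (g(M) = (M + 0)/(M + (-16 + 6²)) = M/(M + (-16 + 36)) = M/(M + 20) = M/(20 + M))
g(K(-3))*p(6) = ((-3*(-3))/(20 - 3*(-3)))*(-3 + 6) = (9/(20 + 9))*3 = (9/29)*3 = 27/29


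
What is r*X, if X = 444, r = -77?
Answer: -34188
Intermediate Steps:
r*X = -77*444 = -34188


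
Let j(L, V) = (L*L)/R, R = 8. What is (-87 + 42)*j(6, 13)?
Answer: -405/2 ≈ -202.50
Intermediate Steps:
j(L, V) = L²/8 (j(L, V) = (L*L)/8 = L²*(⅛) = L²/8)
(-87 + 42)*j(6, 13) = (-87 + 42)*((⅛)*6²) = -45*36/8 = -45*9/2 = -405/2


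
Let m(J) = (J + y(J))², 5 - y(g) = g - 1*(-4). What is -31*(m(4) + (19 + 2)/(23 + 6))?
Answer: -1550/29 ≈ -53.448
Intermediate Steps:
y(g) = 1 - g (y(g) = 5 - (g - 1*(-4)) = 5 - (g + 4) = 5 - (4 + g) = 5 + (-4 - g) = 1 - g)
m(J) = 1 (m(J) = (J + (1 - J))² = 1² = 1)
-31*(m(4) + (19 + 2)/(23 + 6)) = -31*(1 + (19 + 2)/(23 + 6)) = -31*(1 + 21/29) = -31*50/29 = -1550/29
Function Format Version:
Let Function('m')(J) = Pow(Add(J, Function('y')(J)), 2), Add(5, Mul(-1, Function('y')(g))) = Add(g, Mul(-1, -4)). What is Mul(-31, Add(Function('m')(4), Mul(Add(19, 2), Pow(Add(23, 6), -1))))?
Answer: Rational(-1550, 29) ≈ -53.448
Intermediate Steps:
Function('y')(g) = Add(1, Mul(-1, g)) (Function('y')(g) = Add(5, Mul(-1, Add(g, Mul(-1, -4)))) = Add(5, Mul(-1, Add(g, 4))) = Add(5, Mul(-1, Add(4, g))) = Add(5, Add(-4, Mul(-1, g))) = Add(1, Mul(-1, g)))
Function('m')(J) = 1 (Function('m')(J) = Pow(Add(J, Add(1, Mul(-1, J))), 2) = Pow(1, 2) = 1)
Mul(-31, Add(Function('m')(4), Mul(Add(19, 2), Pow(Add(23, 6), -1)))) = Mul(-31, Add(1, Mul(Add(19, 2), Pow(Add(23, 6), -1)))) = Mul(-31, Add(1, Mul(21, Pow(29, -1)))) = Mul(-31, Add(1, Mul(21, Rational(1, 29)))) = Mul(-31, Add(1, Rational(21, 29))) = Mul(-31, Rational(50, 29)) = Rational(-1550, 29)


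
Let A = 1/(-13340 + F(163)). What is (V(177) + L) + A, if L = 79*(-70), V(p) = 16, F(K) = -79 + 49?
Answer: -73722181/13370 ≈ -5514.0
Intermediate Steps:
F(K) = -30
L = -5530
A = -1/13370 (A = 1/(-13340 - 30) = 1/(-13370) = -1/13370 ≈ -7.4794e-5)
(V(177) + L) + A = (16 - 5530) - 1/13370 = -5514 - 1/13370 = -73722181/13370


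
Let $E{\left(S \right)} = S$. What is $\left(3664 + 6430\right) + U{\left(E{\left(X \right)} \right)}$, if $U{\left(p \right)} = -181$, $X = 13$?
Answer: $9913$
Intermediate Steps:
$\left(3664 + 6430\right) + U{\left(E{\left(X \right)} \right)} = \left(3664 + 6430\right) - 181 = 10094 - 181 = 9913$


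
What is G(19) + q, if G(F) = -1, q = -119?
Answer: -120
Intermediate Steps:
G(19) + q = -1 - 119 = -120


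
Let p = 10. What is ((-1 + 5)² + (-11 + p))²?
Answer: 225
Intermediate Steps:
((-1 + 5)² + (-11 + p))² = ((-1 + 5)² + (-11 + 10))² = (4² - 1)² = (16 - 1)² = 15² = 225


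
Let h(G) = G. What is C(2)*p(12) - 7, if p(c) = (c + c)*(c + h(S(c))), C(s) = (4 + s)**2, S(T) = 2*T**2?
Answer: 259193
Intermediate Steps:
p(c) = 2*c*(c + 2*c**2) (p(c) = (c + c)*(c + 2*c**2) = (2*c)*(c + 2*c**2) = 2*c*(c + 2*c**2))
C(2)*p(12) - 7 = (4 + 2)**2*(12**2*(2 + 4*12)) - 7 = 6**2*(144*(2 + 48)) - 7 = 36*(144*50) - 7 = 36*7200 - 7 = 259200 - 7 = 259193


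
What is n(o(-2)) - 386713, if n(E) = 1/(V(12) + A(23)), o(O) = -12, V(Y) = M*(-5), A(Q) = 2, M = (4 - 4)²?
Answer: -773425/2 ≈ -3.8671e+5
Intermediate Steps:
M = 0 (M = 0² = 0)
V(Y) = 0 (V(Y) = 0*(-5) = 0)
n(E) = ½ (n(E) = 1/(0 + 2) = 1/2 = ½)
n(o(-2)) - 386713 = ½ - 386713 = -773425/2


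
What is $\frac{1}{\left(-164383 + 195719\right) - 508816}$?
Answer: $- \frac{1}{477480} \approx -2.0943 \cdot 10^{-6}$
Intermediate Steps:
$\frac{1}{\left(-164383 + 195719\right) - 508816} = \frac{1}{31336 - 508816} = \frac{1}{-477480} = - \frac{1}{477480}$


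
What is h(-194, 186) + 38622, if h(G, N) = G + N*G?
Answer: 2344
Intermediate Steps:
h(G, N) = G + G*N
h(-194, 186) + 38622 = -194*(1 + 186) + 38622 = -194*187 + 38622 = -36278 + 38622 = 2344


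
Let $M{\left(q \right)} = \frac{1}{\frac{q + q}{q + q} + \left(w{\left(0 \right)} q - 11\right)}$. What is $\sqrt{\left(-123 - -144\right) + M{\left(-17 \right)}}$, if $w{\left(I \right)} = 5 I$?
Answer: $\frac{\sqrt{2090}}{10} \approx 4.5717$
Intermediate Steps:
$M{\left(q \right)} = - \frac{1}{10}$ ($M{\left(q \right)} = \frac{1}{\frac{q + q}{q + q} + \left(5 \cdot 0 q - 11\right)} = \frac{1}{\frac{2 q}{2 q} - \left(11 + 0 q\right)} = \frac{1}{2 q \frac{1}{2 q} + \left(0 - 11\right)} = \frac{1}{1 - 11} = \frac{1}{-10} = - \frac{1}{10}$)
$\sqrt{\left(-123 - -144\right) + M{\left(-17 \right)}} = \sqrt{\left(-123 - -144\right) - \frac{1}{10}} = \sqrt{\left(-123 + 144\right) - \frac{1}{10}} = \sqrt{21 - \frac{1}{10}} = \sqrt{\frac{209}{10}} = \frac{\sqrt{2090}}{10}$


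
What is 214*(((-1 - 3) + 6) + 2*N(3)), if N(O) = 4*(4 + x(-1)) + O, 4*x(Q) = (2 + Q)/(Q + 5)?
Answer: 8667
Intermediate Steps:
x(Q) = (2 + Q)/(4*(5 + Q)) (x(Q) = ((2 + Q)/(Q + 5))/4 = ((2 + Q)/(5 + Q))/4 = (2 + Q)/(4*(5 + Q)))
N(O) = 65/4 + O (N(O) = 4*(4 + (2 - 1)/(4*(5 - 1))) + O = 4*(4 + (1/4)*1/4) + O = 4*(4 + (1/4)*(1/4)*1) + O = 4*(4 + 1/16) + O = 4*(65/16) + O = 65/4 + O)
214*(((-1 - 3) + 6) + 2*N(3)) = 214*(((-1 - 3) + 6) + 2*(65/4 + 3)) = 214*((-4 + 6) + 2*(77/4)) = 214*(2 + 77/2) = 214*(81/2) = 8667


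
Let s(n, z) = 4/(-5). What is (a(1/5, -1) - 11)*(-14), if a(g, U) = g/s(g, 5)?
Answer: 315/2 ≈ 157.50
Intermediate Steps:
s(n, z) = -⅘ (s(n, z) = 4*(-⅕) = -⅘)
a(g, U) = -5*g/4 (a(g, U) = g/(-⅘) = g*(-5/4) = -5*g/4)
(a(1/5, -1) - 11)*(-14) = (-5/4/5 - 11)*(-14) = (-5/4*⅕ - 11)*(-14) = (-¼ - 11)*(-14) = -45/4*(-14) = 315/2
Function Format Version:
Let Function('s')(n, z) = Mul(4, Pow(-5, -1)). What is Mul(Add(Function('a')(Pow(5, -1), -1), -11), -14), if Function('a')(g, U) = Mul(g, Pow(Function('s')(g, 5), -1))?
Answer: Rational(315, 2) ≈ 157.50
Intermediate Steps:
Function('s')(n, z) = Rational(-4, 5) (Function('s')(n, z) = Mul(4, Rational(-1, 5)) = Rational(-4, 5))
Function('a')(g, U) = Mul(Rational(-5, 4), g) (Function('a')(g, U) = Mul(g, Pow(Rational(-4, 5), -1)) = Mul(g, Rational(-5, 4)) = Mul(Rational(-5, 4), g))
Mul(Add(Function('a')(Pow(5, -1), -1), -11), -14) = Mul(Add(Mul(Rational(-5, 4), Pow(5, -1)), -11), -14) = Mul(Add(Mul(Rational(-5, 4), Rational(1, 5)), -11), -14) = Mul(Add(Rational(-1, 4), -11), -14) = Mul(Rational(-45, 4), -14) = Rational(315, 2)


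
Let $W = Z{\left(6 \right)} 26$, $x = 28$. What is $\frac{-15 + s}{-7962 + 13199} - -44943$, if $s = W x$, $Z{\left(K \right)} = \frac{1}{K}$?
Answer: $\frac{706099792}{15711} \approx 44943.0$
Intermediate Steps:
$W = \frac{13}{3}$ ($W = \frac{1}{6} \cdot 26 = \frac{13}{3} \approx 4.3333$)
$s = \frac{364}{3}$ ($s = \frac{13}{3} \cdot 28 = \frac{364}{3} \approx 121.33$)
$\frac{-15 + s}{-7962 + 13199} - -44943 = \frac{-15 + \frac{364}{3}}{-7962 + 13199} - -44943 = \frac{319}{3 \cdot 5237} + 44943 = \frac{319}{3} \cdot \frac{1}{5237} + 44943 = \frac{319}{15711} + 44943 = \frac{706099792}{15711}$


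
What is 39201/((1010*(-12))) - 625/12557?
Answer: -166607319/50730280 ≈ -3.2842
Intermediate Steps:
39201/((1010*(-12))) - 625/12557 = 39201/(-12120) - 625*1/12557 = 39201*(-1/12120) - 625/12557 = -13067/4040 - 625/12557 = -166607319/50730280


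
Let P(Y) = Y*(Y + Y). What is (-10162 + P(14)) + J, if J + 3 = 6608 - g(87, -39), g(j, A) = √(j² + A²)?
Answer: -3165 - 3*√1010 ≈ -3260.3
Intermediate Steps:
g(j, A) = √(A² + j²)
J = 6605 - 3*√1010 (J = -3 + (6608 - √((-39)² + 87²)) = -3 + (6608 - √(1521 + 7569)) = -3 + (6608 - √9090) = -3 + (6608 - 3*√1010) = 6605 - 3*√1010 ≈ 6509.7)
P(Y) = 2*Y² (P(Y) = Y*(2*Y) = 2*Y²)
(-10162 + P(14)) + J = (-10162 + 2*14²) + (6605 - 3*√1010) = (-10162 + 2*196) + (6605 - 3*√1010) = (-10162 + 392) + (6605 - 3*√1010) = -9770 + (6605 - 3*√1010) = -3165 - 3*√1010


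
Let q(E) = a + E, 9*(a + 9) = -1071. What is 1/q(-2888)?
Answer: -1/3016 ≈ -0.00033156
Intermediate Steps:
a = -128 (a = -9 + (⅑)*(-1071) = -9 - 119 = -128)
q(E) = -128 + E
1/q(-2888) = 1/(-128 - 2888) = 1/(-3016) = -1/3016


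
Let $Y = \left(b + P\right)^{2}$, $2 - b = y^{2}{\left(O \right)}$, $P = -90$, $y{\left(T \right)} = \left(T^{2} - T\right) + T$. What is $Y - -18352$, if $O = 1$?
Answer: $26273$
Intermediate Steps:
$y{\left(T \right)} = T^{2}$
$b = 1$ ($b = 2 - \left(1^{2}\right)^{2} = 2 - 1^{2} = 2 - 1 = 1$)
$Y = 7921$ ($Y = \left(1 - 90\right)^{2} = \left(-89\right)^{2} = 7921$)
$Y - -18352 = 7921 - -18352 = 7921 + 18352 = 26273$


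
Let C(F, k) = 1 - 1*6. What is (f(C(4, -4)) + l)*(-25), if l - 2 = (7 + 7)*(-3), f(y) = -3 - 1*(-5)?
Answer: 950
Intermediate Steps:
C(F, k) = -5 (C(F, k) = 1 - 6 = -5)
f(y) = 2 (f(y) = -3 + 5 = 2)
l = -40 (l = 2 + (7 + 7)*(-3) = 2 + 14*(-3) = 2 - 42 = -40)
(f(C(4, -4)) + l)*(-25) = (2 - 40)*(-25) = -38*(-25) = 950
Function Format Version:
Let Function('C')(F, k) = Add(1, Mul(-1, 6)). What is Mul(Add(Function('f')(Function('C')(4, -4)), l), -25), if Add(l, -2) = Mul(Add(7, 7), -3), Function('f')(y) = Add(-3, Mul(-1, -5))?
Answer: 950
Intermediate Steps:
Function('C')(F, k) = -5 (Function('C')(F, k) = Add(1, -6) = -5)
Function('f')(y) = 2 (Function('f')(y) = Add(-3, 5) = 2)
l = -40 (l = Add(2, Mul(Add(7, 7), -3)) = Add(2, Mul(14, -3)) = Add(2, -42) = -40)
Mul(Add(Function('f')(Function('C')(4, -4)), l), -25) = Mul(Add(2, -40), -25) = Mul(-38, -25) = 950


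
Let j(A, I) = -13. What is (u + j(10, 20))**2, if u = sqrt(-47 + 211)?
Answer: 333 - 52*sqrt(41) ≈ 0.037540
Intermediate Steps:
u = 2*sqrt(41) (u = sqrt(164) = 2*sqrt(41) ≈ 12.806)
(u + j(10, 20))**2 = (2*sqrt(41) - 13)**2 = (-13 + 2*sqrt(41))**2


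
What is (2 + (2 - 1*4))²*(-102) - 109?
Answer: -109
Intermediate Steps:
(2 + (2 - 1*4))²*(-102) - 109 = (2 + (2 - 4))²*(-102) - 109 = (2 - 2)²*(-102) - 109 = 0²*(-102) - 109 = 0*(-102) - 109 = 0 - 109 = -109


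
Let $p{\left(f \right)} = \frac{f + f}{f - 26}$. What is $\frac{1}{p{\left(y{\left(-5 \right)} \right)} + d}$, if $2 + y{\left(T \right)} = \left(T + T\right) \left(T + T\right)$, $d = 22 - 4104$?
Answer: $- \frac{18}{73427} \approx -0.00024514$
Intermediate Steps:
$d = -4082$ ($d = 22 - 4104 = -4082$)
$y{\left(T \right)} = -2 + 4 T^{2}$ ($y{\left(T \right)} = -2 + \left(T + T\right) \left(T + T\right) = -2 + 2 T 2 T = -2 + 4 T^{2}$)
$p{\left(f \right)} = \frac{2 f}{-26 + f}$
$\frac{1}{p{\left(y{\left(-5 \right)} \right)} + d} = \frac{1}{\frac{2 \left(-2 + 4 \left(-5\right)^{2}\right)}{-26 - \left(2 - 4 \left(-5\right)^{2}\right)} - 4082} = \frac{1}{\frac{2 \left(-2 + 4 \cdot 25\right)}{-26 + \left(-2 + 4 \cdot 25\right)} - 4082} = \frac{1}{\frac{2 \left(-2 + 100\right)}{-26 + \left(-2 + 100\right)} - 4082} = \frac{1}{2 \cdot 98 \frac{1}{-26 + 98} - 4082} = \frac{1}{2 \cdot 98 \cdot \frac{1}{72} - 4082} = \frac{1}{\frac{49}{18} - 4082} = \frac{1}{- \frac{73427}{18}} = - \frac{18}{73427}$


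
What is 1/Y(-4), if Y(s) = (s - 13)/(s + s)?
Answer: 8/17 ≈ 0.47059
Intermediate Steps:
Y(s) = (-13 + s)/(2*s) (Y(s) = (-13 + s)/((2*s)) = (-13 + s)*(1/(2*s)) = (-13 + s)/(2*s))
1/Y(-4) = 1/((1/2)*(-13 - 4)/(-4)) = 1/((1/2)*(-1/4)*(-17)) = 1/(17/8) = 8/17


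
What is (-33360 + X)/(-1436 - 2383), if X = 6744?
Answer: 8872/1273 ≈ 6.9694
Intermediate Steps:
(-33360 + X)/(-1436 - 2383) = (-33360 + 6744)/(-1436 - 2383) = -26616/(-3819) = -26616*(-1/3819) = 8872/1273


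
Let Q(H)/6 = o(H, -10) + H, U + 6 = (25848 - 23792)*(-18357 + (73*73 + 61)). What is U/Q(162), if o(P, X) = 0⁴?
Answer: -13330079/486 ≈ -27428.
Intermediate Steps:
o(P, X) = 0
U = -26660158 (U = -6 + (25848 - 23792)*(-18357 + (73*73 + 61)) = -6 + 2056*(-18357 + (5329 + 61)) = -6 + 2056*(-18357 + 5390) = -6 + 2056*(-12967) = -6 - 26660152 = -26660158)
Q(H) = 6*H (Q(H) = 6*(0 + H) = 6*H)
U/Q(162) = -26660158/(6*162) = -26660158/972 = -26660158*1/972 = -13330079/486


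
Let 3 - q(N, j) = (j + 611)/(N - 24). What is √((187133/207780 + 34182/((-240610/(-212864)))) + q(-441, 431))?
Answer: √20180407160999063216871705/25830205330 ≈ 173.92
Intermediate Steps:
q(N, j) = 3 - (611 + j)/(-24 + N) (q(N, j) = 3 - (j + 611)/(N - 24) = 3 - (611 + j)/(-24 + N))
√((187133/207780 + 34182/((-240610/(-212864)))) + q(-441, 431)) = √((187133/207780 + 34182/((-240610/(-212864)))) + (-683 - 1*431 + 3*(-441))/(-24 - 441)) = √((187133*(1/207780) + 34182/((-240610*(-1/212864)))) + (-683 - 431 - 1323)/(-465)) = √((187133/207780 + 34182/(120305/106432)) - 1/465*(-2437)) = √((187133/207780 + 34182*(106432/120305)) + 2437/465) = √((187133/207780 + 3638058624/120305) + 2437/465) = √(151187666786057/4999394580 + 2437/465) = √(1562543301780177/51660410660) = √20180407160999063216871705/25830205330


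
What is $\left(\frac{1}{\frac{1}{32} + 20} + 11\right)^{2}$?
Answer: $\frac{50168889}{410881} \approx 122.1$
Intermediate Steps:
$\left(\frac{1}{\frac{1}{32} + 20} + 11\right)^{2} = \left(\frac{1}{\frac{641}{32}} + 11\right)^{2} = \left(\frac{32}{641} + 11\right)^{2} = \left(\frac{7083}{641}\right)^{2} = \frac{50168889}{410881}$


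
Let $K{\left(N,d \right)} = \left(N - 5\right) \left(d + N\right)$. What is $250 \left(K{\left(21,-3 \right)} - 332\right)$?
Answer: $-11000$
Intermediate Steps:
$K{\left(N,d \right)} = \left(-5 + N\right) \left(N + d\right)$
$250 \left(K{\left(21,-3 \right)} - 332\right) = 250 \left(\left(21^{2} - 105 - -15 + 21 \left(-3\right)\right) - 332\right) = 250 \left(\left(441 - 105 + 15 - 63\right) - 332\right) = 250 \left(288 - 332\right) = 250 \left(-44\right) = -11000$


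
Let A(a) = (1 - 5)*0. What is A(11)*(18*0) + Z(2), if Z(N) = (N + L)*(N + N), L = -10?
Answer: -32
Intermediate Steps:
A(a) = 0 (A(a) = -4*0 = 0)
Z(N) = 2*N*(-10 + N) (Z(N) = (N - 10)*(N + N) = (-10 + N)*(2*N) = 2*N*(-10 + N))
A(11)*(18*0) + Z(2) = 0*(18*0) + 2*2*(-10 + 2) = 0*0 + 2*2*(-8) = 0 - 32 = -32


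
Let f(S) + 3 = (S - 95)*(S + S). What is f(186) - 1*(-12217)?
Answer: 46066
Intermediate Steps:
f(S) = -3 + 2*S*(-95 + S) (f(S) = -3 + (S - 95)*(S + S) = -3 + (-95 + S)*(2*S) = -3 + 2*S*(-95 + S))
f(186) - 1*(-12217) = (-3 - 190*186 + 2*186²) - 1*(-12217) = (-3 - 35340 + 2*34596) + 12217 = (-3 - 35340 + 69192) + 12217 = 33849 + 12217 = 46066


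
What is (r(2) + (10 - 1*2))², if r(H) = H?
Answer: 100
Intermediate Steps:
(r(2) + (10 - 1*2))² = (2 + (10 - 1*2))² = (2 + (10 - 2))² = (2 + 8)² = 10² = 100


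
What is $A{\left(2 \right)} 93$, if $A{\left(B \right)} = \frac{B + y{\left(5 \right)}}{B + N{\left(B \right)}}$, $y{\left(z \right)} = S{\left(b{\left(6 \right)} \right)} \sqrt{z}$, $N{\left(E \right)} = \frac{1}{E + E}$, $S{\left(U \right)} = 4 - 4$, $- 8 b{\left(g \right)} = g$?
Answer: $\frac{248}{3} \approx 82.667$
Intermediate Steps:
$b{\left(g \right)} = - \frac{g}{8}$
$S{\left(U \right)} = 0$
$N{\left(E \right)} = \frac{1}{2 E}$
$y{\left(z \right)} = 0$ ($y{\left(z \right)} = 0 \sqrt{z} = 0$)
$A{\left(B \right)} = \frac{B}{B + \frac{1}{2 B}}$ ($A{\left(B \right)} = \frac{B + 0}{B + \frac{1}{2 B}} = \frac{B}{B + \frac{1}{2 B}}$)
$A{\left(2 \right)} 93 = \frac{2 \cdot 2^{2}}{1 + 2 \cdot 2^{2}} \cdot 93 = 2 \cdot 4 \frac{1}{1 + 2 \cdot 4} \cdot 93 = 2 \cdot 4 \frac{1}{1 + 8} \cdot 93 = 2 \cdot 4 \cdot \frac{1}{9} \cdot 93 = \frac{8}{9} \cdot 93 = \frac{248}{3}$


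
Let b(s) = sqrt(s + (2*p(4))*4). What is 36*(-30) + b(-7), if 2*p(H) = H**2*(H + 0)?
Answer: -1080 + sqrt(249) ≈ -1064.2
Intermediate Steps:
p(H) = H**3/2 (p(H) = (H**2*(H + 0))/2 = (H**2*H)/2 = H**3/2)
b(s) = sqrt(256 + s) (b(s) = sqrt(s + (2*((1/2)*4**3))*4) = sqrt(s + (2*((1/2)*64))*4) = sqrt(s + (2*32)*4) = sqrt(s + 64*4) = sqrt(s + 256) = sqrt(256 + s))
36*(-30) + b(-7) = 36*(-30) + sqrt(256 - 7) = -1080 + sqrt(249)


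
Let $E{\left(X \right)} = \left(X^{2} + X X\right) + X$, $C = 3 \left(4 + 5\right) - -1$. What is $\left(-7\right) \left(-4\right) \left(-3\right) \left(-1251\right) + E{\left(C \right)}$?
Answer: $106680$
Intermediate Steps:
$C = 28$ ($C = 3 \cdot 9 + 1 = 27 + 1 = 28$)
$E{\left(X \right)} = X + 2 X^{2}$ ($E{\left(X \right)} = \left(X^{2} + X^{2}\right) + X = 2 X^{2} + X = X + 2 X^{2}$)
$\left(-7\right) \left(-4\right) \left(-3\right) \left(-1251\right) + E{\left(C \right)} = \left(-7\right) \left(-4\right) \left(-3\right) \left(-1251\right) + 28 \left(1 + 2 \cdot 28\right) = 28 \left(-3\right) \left(-1251\right) + 28 \left(1 + 56\right) = \left(-84\right) \left(-1251\right) + 28 \cdot 57 = 105084 + 1596 = 106680$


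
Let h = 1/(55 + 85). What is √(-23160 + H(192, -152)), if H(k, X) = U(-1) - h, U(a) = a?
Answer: I*√113488935/70 ≈ 152.19*I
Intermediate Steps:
h = 1/140 ≈ 0.0071429
H(k, X) = -141/140 (H(k, X) = -1 - 1*1/140 = -1 - 1/140 = -141/140)
√(-23160 + H(192, -152)) = √(-23160 - 141/140) = √(-3242541/140) = I*√113488935/70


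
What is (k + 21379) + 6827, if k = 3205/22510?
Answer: 126984053/4502 ≈ 28206.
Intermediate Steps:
k = 641/4502 (k = 3205*(1/22510) = 641/4502 ≈ 0.14238)
(k + 21379) + 6827 = (641/4502 + 21379) + 6827 = 96248899/4502 + 6827 = 126984053/4502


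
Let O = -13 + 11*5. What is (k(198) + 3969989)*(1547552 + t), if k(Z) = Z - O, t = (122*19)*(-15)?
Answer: 6005963893390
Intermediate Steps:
O = 42 (O = -13 + 55 = 42)
t = -34770 (t = 2318*(-15) = -34770)
k(Z) = -42 + Z (k(Z) = Z - 1*42 = Z - 42 = -42 + Z)
(k(198) + 3969989)*(1547552 + t) = ((-42 + 198) + 3969989)*(1547552 - 34770) = (156 + 3969989)*1512782 = 3970145*1512782 = 6005963893390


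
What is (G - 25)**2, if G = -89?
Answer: 12996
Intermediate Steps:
(G - 25)**2 = (-89 - 25)**2 = (-114)**2 = 12996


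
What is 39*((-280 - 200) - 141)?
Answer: -24219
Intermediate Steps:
39*((-280 - 200) - 141) = 39*(-480 - 141) = 39*(-621) = -24219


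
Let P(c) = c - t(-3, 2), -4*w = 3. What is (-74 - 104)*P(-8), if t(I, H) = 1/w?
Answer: 3560/3 ≈ 1186.7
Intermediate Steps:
w = -3/4 (w = -1/4*3 = -3/4 ≈ -0.75000)
t(I, H) = -4/3 (t(I, H) = 1/(-3/4) = -4/3)
P(c) = 4/3 + c (P(c) = c - 1*(-4/3) = c + 4/3 = 4/3 + c)
(-74 - 104)*P(-8) = (-74 - 104)*(4/3 - 8) = -178*(-20/3) = 3560/3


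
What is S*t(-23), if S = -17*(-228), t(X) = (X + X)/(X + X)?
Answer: 3876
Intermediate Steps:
t(X) = 1 (t(X) = (2*X)/((2*X)) = (2*X)*(1/(2*X)) = 1)
S = 3876
S*t(-23) = 3876*1 = 3876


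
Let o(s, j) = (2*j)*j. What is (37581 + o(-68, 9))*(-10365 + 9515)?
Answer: -32081550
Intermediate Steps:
o(s, j) = 2*j²
(37581 + o(-68, 9))*(-10365 + 9515) = (37581 + 2*9²)*(-10365 + 9515) = (37581 + 2*81)*(-850) = (37581 + 162)*(-850) = 37743*(-850) = -32081550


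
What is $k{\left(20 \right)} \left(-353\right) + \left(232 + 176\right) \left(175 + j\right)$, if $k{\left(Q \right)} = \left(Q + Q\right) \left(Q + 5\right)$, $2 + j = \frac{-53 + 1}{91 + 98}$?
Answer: $- \frac{17799280}{63} \approx -2.8253 \cdot 10^{5}$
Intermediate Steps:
$j = - \frac{430}{189}$ ($j = -2 + \frac{-53 + 1}{91 + 98} = -2 - \frac{52}{189} = - \frac{430}{189} \approx -2.2751$)
$k{\left(Q \right)} = 2 Q \left(5 + Q\right)$
$k{\left(20 \right)} \left(-353\right) + \left(232 + 176\right) \left(175 + j\right) = 2 \cdot 20 \left(5 + 20\right) \left(-353\right) + \left(232 + 176\right) \left(175 - \frac{430}{189}\right) = 2 \cdot 20 \cdot 25 \left(-353\right) + 408 \cdot \frac{32645}{189} = 1000 \left(-353\right) + \frac{4439720}{63} = -353000 + \frac{4439720}{63} = - \frac{17799280}{63}$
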